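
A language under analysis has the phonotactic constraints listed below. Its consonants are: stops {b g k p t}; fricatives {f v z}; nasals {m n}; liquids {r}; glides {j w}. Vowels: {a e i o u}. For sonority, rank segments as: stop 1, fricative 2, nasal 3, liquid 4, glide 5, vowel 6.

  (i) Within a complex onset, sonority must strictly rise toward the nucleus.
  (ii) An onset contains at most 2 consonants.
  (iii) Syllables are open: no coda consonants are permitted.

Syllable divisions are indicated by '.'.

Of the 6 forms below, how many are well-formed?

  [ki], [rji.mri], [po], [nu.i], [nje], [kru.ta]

[ki] — σ1 onset /k/, coda /∅/ ok → well-formed
[rji.mri] — σ1 onset /rj/ (4→5 rises), coda /∅/ ok; σ2 onset /mr/ (3→4 rises), coda /∅/ ok → well-formed
[po] — σ1 onset /p/, coda /∅/ ok → well-formed
[nu.i] — σ1 onset /n/, coda /∅/ ok; σ2 onset /∅/, coda /∅/ ok → well-formed
[nje] — σ1 onset /nj/ (3→5 rises), coda /∅/ ok → well-formed
[kru.ta] — σ1 onset /kr/ (1→4 rises), coda /∅/ ok; σ2 onset /t/, coda /∅/ ok → well-formed
Well-formed: [ki], [rji.mri], [po], [nu.i], [nje], [kru.ta] → 6.

6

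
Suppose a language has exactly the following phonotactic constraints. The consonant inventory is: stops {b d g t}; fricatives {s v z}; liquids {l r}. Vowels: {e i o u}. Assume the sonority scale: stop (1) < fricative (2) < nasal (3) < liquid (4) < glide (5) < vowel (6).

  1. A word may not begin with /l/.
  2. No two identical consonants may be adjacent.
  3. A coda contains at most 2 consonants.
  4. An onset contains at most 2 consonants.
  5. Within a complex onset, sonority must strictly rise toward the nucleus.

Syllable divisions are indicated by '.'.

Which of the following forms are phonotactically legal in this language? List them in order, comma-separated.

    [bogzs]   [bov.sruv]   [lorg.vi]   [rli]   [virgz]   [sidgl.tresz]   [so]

[bogzs] — violates constraint 3: syllable 1 coda /gzs/ has 3 consonants (> 2) → phonotactically illegal
[bov.sruv] — σ1 onset /b/, coda /v/ ok; σ2 onset /sr/ (2→4 rises), coda /v/ ok → phonotactically legal
[lorg.vi] — violates constraint 1: word begins with /l/ → phonotactically illegal
[rli] — violates constraint 5: syllable 1 onset /rl/: /r/ (liquid, 4) → /l/ (liquid, 4) does not rise → phonotactically illegal
[virgz] — violates constraint 3: syllable 1 coda /rgz/ has 3 consonants (> 2) → phonotactically illegal
[sidgl.tresz] — violates constraint 3: syllable 1 coda /dgl/ has 3 consonants (> 2) → phonotactically illegal
[so] — σ1 onset /s/, coda /∅/ ok → phonotactically legal

[bov.sruv], [so]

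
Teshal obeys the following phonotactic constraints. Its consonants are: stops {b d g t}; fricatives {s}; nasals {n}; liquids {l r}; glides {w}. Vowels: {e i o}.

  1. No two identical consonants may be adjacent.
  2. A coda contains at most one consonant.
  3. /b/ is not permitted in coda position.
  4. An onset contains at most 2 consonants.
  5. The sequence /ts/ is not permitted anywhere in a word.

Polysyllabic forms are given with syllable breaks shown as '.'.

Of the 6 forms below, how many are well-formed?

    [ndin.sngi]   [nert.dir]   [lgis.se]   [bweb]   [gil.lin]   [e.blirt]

[ndin.sngi] — violates constraint 4: syllable 2 onset /sng/ has 3 consonants (> 2) → ill-formed
[nert.dir] — violates constraint 2: syllable 1 coda /rt/ has 2 consonants (> 1) → ill-formed
[lgis.se] — violates constraint 1: adjacent identical consonants /ss/ → ill-formed
[bweb] — violates constraint 3: syllable 1 coda contains /b/ → ill-formed
[gil.lin] — violates constraint 1: adjacent identical consonants /ll/ → ill-formed
[e.blirt] — violates constraint 2: syllable 2 coda /rt/ has 2 consonants (> 1) → ill-formed
No form is well-formed → 0.

0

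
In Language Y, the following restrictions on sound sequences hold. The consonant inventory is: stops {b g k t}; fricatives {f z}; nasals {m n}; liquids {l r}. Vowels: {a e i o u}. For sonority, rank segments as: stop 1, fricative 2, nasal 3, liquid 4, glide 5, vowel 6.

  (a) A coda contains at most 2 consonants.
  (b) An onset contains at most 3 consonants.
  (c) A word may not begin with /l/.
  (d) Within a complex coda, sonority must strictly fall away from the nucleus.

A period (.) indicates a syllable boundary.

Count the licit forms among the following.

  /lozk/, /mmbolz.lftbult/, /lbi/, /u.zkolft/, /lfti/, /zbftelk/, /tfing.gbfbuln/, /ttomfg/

0

/lozk/ — violates constraint (c): word begins with /l/ → illicit
/mmbolz.lftbult/ — violates constraint (b): syllable 2 onset /lftb/ has 4 consonants (> 3) → illicit
/lbi/ — violates constraint (c): word begins with /l/ → illicit
/u.zkolft/ — violates constraint (a): syllable 2 coda /lft/ has 3 consonants (> 2) → illicit
/lfti/ — violates constraint (c): word begins with /l/ → illicit
/zbftelk/ — violates constraint (b): syllable 1 onset /zbft/ has 4 consonants (> 3) → illicit
/tfing.gbfbuln/ — violates constraint (b): syllable 2 onset /gbfb/ has 4 consonants (> 3) → illicit
/ttomfg/ — violates constraint (a): syllable 1 coda /mfg/ has 3 consonants (> 2) → illicit
No form is licit → 0.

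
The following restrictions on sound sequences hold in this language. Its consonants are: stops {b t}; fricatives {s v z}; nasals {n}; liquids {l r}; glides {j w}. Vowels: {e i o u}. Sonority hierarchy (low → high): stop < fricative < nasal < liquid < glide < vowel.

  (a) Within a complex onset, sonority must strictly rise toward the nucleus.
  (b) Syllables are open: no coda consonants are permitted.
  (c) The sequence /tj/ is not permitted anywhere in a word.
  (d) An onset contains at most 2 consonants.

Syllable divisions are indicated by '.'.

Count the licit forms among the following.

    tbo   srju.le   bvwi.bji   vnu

1

tbo — violates constraint (a): syllable 1 onset /tb/: /t/ (stop, 1) → /b/ (stop, 1) does not rise → illicit
srju.le — violates constraint (d): syllable 1 onset /srj/ has 3 consonants (> 2) → illicit
bvwi.bji — violates constraint (d): syllable 1 onset /bvw/ has 3 consonants (> 2) → illicit
vnu — σ1 onset /vn/ (2→3 rises), coda /∅/ ok → licit
Licit: vnu → 1.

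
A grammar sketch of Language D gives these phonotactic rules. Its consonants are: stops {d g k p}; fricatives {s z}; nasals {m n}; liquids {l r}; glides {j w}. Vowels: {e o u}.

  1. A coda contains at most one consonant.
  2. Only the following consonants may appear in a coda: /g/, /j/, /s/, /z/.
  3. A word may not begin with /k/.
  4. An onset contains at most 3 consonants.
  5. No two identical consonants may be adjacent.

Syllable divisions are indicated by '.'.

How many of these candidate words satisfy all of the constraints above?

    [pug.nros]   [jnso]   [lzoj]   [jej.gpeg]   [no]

[pug.nros] — σ1 onset /p/, coda /g/ ok; σ2 onset /nr/ (2C), coda /s/ ok → licit
[jnso] — σ1 onset /jns/ (3C), coda /∅/ ok → licit
[lzoj] — σ1 onset /lz/ (2C), coda /j/ ok → licit
[jej.gpeg] — σ1 onset /j/, coda /j/ ok; σ2 onset /gp/ (2C), coda /g/ ok → licit
[no] — σ1 onset /n/, coda /∅/ ok → licit
Licit: [pug.nros], [jnso], [lzoj], [jej.gpeg], [no] → 5.

5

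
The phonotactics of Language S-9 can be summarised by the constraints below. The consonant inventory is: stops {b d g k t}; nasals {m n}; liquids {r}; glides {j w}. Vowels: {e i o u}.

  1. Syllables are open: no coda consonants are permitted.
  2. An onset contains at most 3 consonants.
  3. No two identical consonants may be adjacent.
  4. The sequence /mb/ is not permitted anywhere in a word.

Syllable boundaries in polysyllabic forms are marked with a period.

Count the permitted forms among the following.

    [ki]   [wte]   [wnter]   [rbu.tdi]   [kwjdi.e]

[ki] — σ1 onset /k/, coda /∅/ ok → permitted
[wte] — σ1 onset /wt/ (2C), coda /∅/ ok → permitted
[wnter] — violates constraint 1: syllable 1 coda /r/ has 1 consonant (> 0) → not permitted
[rbu.tdi] — σ1 onset /rb/ (2C), coda /∅/ ok; σ2 onset /td/ (2C), coda /∅/ ok → permitted
[kwjdi.e] — violates constraint 2: syllable 1 onset /kwjd/ has 4 consonants (> 3) → not permitted
Permitted: [ki], [wte], [rbu.tdi] → 3.

3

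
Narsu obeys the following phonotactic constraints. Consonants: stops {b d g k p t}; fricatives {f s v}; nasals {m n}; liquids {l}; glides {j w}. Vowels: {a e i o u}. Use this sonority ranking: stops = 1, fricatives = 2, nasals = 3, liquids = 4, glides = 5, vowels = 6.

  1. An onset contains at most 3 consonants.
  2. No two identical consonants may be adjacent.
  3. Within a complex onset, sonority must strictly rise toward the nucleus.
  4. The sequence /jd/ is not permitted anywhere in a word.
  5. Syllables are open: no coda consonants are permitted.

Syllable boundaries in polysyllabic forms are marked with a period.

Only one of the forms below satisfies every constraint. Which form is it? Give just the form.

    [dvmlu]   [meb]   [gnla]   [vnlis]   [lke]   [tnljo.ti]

[gnla]

[dvmlu] — violates constraint 1: syllable 1 onset /dvml/ has 4 consonants (> 3) → ill-formed
[meb] — violates constraint 5: syllable 1 coda /b/ has 1 consonant (> 0) → ill-formed
[gnla] — σ1 onset /gnl/ (1→3→4 rises), coda /∅/ ok → well-formed
[vnlis] — violates constraint 5: syllable 1 coda /s/ has 1 consonant (> 0) → ill-formed
[lke] — violates constraint 3: syllable 1 onset /lk/: /l/ (liquid, 4) → /k/ (stop, 1) does not rise → ill-formed
[tnljo.ti] — violates constraint 1: syllable 1 onset /tnlj/ has 4 consonants (> 3) → ill-formed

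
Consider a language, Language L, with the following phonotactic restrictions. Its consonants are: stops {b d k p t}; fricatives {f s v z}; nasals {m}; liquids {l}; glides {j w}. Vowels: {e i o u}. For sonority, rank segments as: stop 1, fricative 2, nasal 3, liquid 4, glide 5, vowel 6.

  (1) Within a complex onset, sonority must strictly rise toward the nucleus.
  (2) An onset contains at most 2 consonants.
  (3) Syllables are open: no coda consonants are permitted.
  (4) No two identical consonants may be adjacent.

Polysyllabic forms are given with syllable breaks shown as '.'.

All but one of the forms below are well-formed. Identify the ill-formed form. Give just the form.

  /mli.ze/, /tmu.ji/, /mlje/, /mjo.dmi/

/mlje/

/mli.ze/ — σ1 onset /ml/ (3→4 rises), coda /∅/ ok; σ2 onset /z/, coda /∅/ ok → well-formed
/tmu.ji/ — σ1 onset /tm/ (1→3 rises), coda /∅/ ok; σ2 onset /j/, coda /∅/ ok → well-formed
/mlje/ — violates constraint 2: syllable 1 onset /mlj/ has 3 consonants (> 2) → ill-formed
/mjo.dmi/ — σ1 onset /mj/ (3→5 rises), coda /∅/ ok; σ2 onset /dm/ (1→3 rises), coda /∅/ ok → well-formed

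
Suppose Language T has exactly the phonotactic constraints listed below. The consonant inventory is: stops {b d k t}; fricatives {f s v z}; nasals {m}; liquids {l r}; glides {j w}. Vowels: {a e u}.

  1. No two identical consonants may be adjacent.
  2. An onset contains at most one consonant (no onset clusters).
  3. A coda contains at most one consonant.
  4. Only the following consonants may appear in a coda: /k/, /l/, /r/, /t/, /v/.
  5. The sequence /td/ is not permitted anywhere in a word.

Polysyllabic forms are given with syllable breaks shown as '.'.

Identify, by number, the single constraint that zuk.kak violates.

1

zuk.kak: adjacent identical consonants /kk/.
This is a violation of constraint 1: "No two identical consonants may be adjacent."
The remaining constraints (2, 3, 4, 5) are satisfied.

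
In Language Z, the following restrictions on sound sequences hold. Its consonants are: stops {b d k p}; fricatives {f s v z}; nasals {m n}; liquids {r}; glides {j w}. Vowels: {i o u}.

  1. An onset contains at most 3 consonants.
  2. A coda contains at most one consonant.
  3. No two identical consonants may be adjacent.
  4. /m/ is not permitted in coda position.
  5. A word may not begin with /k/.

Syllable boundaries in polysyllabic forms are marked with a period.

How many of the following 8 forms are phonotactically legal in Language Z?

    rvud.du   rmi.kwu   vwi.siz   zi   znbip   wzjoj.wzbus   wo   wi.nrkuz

rvud.du — violates constraint 3: adjacent identical consonants /dd/ → phonotactically illegal
rmi.kwu — σ1 onset /rm/ (2C), coda /∅/ ok; σ2 onset /kw/ (2C), coda /∅/ ok → phonotactically legal
vwi.siz — σ1 onset /vw/ (2C), coda /∅/ ok; σ2 onset /s/, coda /z/ ok → phonotactically legal
zi — σ1 onset /z/, coda /∅/ ok → phonotactically legal
znbip — σ1 onset /znb/ (3C), coda /p/ ok → phonotactically legal
wzjoj.wzbus — σ1 onset /wzj/ (3C), coda /j/ ok; σ2 onset /wzb/ (3C), coda /s/ ok → phonotactically legal
wo — σ1 onset /w/, coda /∅/ ok → phonotactically legal
wi.nrkuz — σ1 onset /w/, coda /∅/ ok; σ2 onset /nrk/ (3C), coda /z/ ok → phonotactically legal
Phonotactically legal: rmi.kwu, vwi.siz, zi, znbip, wzjoj.wzbus, wo, wi.nrkuz → 7.

7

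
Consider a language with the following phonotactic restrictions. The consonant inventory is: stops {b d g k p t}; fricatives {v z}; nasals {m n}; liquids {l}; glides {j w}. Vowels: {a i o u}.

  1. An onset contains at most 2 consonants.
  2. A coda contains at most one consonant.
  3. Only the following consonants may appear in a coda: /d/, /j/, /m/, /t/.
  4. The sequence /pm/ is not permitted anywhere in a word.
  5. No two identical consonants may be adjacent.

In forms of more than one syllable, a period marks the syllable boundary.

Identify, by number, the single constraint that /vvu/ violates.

/vvu/: adjacent identical consonants /vv/.
This is a violation of constraint 5: "No two identical consonants may be adjacent."
The remaining constraints (1, 2, 3, 4) are satisfied.

5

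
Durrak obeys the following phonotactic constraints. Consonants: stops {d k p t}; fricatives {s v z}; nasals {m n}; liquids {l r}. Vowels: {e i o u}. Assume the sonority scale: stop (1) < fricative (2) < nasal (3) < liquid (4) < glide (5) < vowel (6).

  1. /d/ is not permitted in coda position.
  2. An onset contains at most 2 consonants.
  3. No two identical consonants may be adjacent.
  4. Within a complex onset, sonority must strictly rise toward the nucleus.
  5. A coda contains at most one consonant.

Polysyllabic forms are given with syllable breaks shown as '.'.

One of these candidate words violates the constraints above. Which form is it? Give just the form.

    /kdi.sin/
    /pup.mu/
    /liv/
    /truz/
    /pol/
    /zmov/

/kdi.sin/ — violates constraint 4: syllable 1 onset /kd/: /k/ (stop, 1) → /d/ (stop, 1) does not rise → not permitted
/pup.mu/ — σ1 onset /p/, coda /p/ ok; σ2 onset /m/, coda /∅/ ok → permitted
/liv/ — σ1 onset /l/, coda /v/ ok → permitted
/truz/ — σ1 onset /tr/ (1→4 rises), coda /z/ ok → permitted
/pol/ — σ1 onset /p/, coda /l/ ok → permitted
/zmov/ — σ1 onset /zm/ (2→3 rises), coda /v/ ok → permitted

/kdi.sin/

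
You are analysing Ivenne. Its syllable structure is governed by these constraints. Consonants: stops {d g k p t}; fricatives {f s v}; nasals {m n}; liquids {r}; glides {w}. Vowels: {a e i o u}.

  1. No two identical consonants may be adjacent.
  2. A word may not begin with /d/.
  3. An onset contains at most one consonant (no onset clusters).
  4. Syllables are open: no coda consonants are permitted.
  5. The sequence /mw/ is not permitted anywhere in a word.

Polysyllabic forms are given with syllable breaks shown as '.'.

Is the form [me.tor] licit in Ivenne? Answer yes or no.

[me.tor] — violates constraint 4: syllable 2 coda /r/ has 1 consonant (> 0) → illicit

no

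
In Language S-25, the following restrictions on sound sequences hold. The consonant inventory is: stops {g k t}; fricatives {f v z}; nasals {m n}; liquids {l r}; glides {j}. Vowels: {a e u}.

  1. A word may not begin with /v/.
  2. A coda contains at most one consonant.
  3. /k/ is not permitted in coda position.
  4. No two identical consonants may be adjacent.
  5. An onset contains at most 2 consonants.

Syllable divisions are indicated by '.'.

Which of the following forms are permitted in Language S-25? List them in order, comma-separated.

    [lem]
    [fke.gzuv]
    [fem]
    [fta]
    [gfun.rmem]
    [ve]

[lem], [fke.gzuv], [fem], [fta], [gfun.rmem]

[lem] — σ1 onset /l/, coda /m/ ok → permitted
[fke.gzuv] — σ1 onset /fk/ (2C), coda /∅/ ok; σ2 onset /gz/ (2C), coda /v/ ok → permitted
[fem] — σ1 onset /f/, coda /m/ ok → permitted
[fta] — σ1 onset /ft/ (2C), coda /∅/ ok → permitted
[gfun.rmem] — σ1 onset /gf/ (2C), coda /n/ ok; σ2 onset /rm/ (2C), coda /m/ ok → permitted
[ve] — violates constraint 1: word begins with /v/ → not permitted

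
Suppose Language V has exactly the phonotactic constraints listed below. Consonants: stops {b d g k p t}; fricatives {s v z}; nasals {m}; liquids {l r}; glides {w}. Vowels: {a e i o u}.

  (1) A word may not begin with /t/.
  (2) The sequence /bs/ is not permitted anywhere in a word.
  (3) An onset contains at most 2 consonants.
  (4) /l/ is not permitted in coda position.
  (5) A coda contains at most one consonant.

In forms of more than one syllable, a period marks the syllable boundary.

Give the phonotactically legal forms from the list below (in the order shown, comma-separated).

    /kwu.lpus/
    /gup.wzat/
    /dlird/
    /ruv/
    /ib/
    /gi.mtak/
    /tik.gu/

/kwu.lpus/ — σ1 onset /kw/ (2C), coda /∅/ ok; σ2 onset /lp/ (2C), coda /s/ ok → phonotactically legal
/gup.wzat/ — σ1 onset /g/, coda /p/ ok; σ2 onset /wz/ (2C), coda /t/ ok → phonotactically legal
/dlird/ — violates constraint 5: syllable 1 coda /rd/ has 2 consonants (> 1) → phonotactically illegal
/ruv/ — σ1 onset /r/, coda /v/ ok → phonotactically legal
/ib/ — σ1 onset /∅/, coda /b/ ok → phonotactically legal
/gi.mtak/ — σ1 onset /g/, coda /∅/ ok; σ2 onset /mt/ (2C), coda /k/ ok → phonotactically legal
/tik.gu/ — violates constraint 1: word begins with /t/ → phonotactically illegal

/kwu.lpus/, /gup.wzat/, /ruv/, /ib/, /gi.mtak/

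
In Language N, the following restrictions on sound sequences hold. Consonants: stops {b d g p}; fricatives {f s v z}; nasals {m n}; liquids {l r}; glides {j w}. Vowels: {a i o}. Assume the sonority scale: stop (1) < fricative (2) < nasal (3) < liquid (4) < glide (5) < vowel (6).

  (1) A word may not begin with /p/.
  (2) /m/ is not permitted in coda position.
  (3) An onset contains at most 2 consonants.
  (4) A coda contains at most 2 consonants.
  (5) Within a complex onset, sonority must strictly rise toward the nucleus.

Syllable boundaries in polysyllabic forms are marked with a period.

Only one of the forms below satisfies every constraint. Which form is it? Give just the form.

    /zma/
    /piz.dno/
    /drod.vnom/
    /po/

/zma/ — σ1 onset /zm/ (2→3 rises), coda /∅/ ok → phonotactically legal
/piz.dno/ — violates constraint 1: word begins with /p/ → phonotactically illegal
/drod.vnom/ — violates constraint 2: syllable 2 coda contains /m/ → phonotactically illegal
/po/ — violates constraint 1: word begins with /p/ → phonotactically illegal

/zma/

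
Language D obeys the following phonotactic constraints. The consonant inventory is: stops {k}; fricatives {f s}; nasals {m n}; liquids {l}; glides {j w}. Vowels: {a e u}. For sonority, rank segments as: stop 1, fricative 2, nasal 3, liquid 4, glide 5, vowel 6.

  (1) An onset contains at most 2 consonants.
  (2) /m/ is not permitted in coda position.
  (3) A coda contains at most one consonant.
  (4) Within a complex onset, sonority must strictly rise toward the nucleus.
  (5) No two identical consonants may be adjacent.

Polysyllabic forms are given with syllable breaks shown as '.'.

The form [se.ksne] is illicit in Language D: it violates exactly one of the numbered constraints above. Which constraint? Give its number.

1

[se.ksne]: syllable 2 onset /ksn/ has 3 consonants (> 2).
This is a violation of constraint 1: "An onset contains at most 2 consonants."
The remaining constraints (2, 3, 4, 5) are satisfied.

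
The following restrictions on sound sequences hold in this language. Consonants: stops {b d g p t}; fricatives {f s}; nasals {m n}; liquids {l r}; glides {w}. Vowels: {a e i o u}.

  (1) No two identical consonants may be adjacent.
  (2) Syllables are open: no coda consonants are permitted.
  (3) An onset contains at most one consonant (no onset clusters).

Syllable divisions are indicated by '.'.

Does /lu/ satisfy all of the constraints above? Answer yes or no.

/lu/ — σ1 onset /l/, coda /∅/ ok → well-formed

yes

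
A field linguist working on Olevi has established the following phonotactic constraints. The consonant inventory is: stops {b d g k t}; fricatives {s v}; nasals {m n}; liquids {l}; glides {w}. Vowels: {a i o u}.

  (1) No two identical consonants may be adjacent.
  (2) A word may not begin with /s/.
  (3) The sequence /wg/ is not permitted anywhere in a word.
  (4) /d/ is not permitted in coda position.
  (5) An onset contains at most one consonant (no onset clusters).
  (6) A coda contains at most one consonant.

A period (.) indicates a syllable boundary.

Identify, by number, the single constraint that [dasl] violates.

6

[dasl]: syllable 1 coda /sl/ has 2 consonants (> 1).
This is a violation of constraint 6: "A coda contains at most one consonant."
The remaining constraints (1, 2, 3, 4, 5) are satisfied.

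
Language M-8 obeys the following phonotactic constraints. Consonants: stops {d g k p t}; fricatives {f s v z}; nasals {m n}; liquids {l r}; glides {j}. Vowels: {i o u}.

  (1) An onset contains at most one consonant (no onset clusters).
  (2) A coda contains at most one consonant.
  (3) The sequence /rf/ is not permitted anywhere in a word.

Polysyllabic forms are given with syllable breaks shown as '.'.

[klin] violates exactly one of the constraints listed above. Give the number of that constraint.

[klin]: syllable 1 onset /kl/ has 2 consonants (> 1).
This is a violation of constraint 1: "An onset contains at most one consonant (no onset clusters)."
The remaining constraints (2, 3) are satisfied.

1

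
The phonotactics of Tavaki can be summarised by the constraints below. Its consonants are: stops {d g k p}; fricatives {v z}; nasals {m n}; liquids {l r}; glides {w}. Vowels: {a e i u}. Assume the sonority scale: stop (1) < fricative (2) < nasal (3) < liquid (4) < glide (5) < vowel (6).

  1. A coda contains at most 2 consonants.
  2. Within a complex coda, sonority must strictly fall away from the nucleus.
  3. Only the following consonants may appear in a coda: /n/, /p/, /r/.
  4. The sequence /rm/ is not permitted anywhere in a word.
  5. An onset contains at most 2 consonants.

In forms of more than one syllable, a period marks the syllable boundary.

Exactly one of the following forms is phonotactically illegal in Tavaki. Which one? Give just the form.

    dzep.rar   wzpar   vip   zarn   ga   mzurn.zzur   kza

dzep.rar — σ1 onset /dz/ (2C), coda /p/ ok; σ2 onset /r/, coda /r/ ok → phonotactically legal
wzpar — violates constraint 5: syllable 1 onset /wzp/ has 3 consonants (> 2) → phonotactically illegal
vip — σ1 onset /v/, coda /p/ ok → phonotactically legal
zarn — σ1 onset /z/, coda /rn/ (4→3 falls) ok → phonotactically legal
ga — σ1 onset /g/, coda /∅/ ok → phonotactically legal
mzurn.zzur — σ1 onset /mz/ (2C), coda /rn/ (4→3 falls) ok; σ2 onset /zz/ (2C), coda /r/ ok → phonotactically legal
kza — σ1 onset /kz/ (2C), coda /∅/ ok → phonotactically legal

wzpar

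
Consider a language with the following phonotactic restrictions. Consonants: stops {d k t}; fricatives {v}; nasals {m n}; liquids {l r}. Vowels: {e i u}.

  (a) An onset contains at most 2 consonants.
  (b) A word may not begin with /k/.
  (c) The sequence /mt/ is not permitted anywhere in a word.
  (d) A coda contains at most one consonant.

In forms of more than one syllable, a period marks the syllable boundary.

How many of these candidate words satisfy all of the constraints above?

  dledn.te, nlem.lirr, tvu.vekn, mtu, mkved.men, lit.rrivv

dledn.te — violates constraint (d): syllable 1 coda /dn/ has 2 consonants (> 1) → ill-formed
nlem.lirr — violates constraint (d): syllable 2 coda /rr/ has 2 consonants (> 1) → ill-formed
tvu.vekn — violates constraint (d): syllable 2 coda /kn/ has 2 consonants (> 1) → ill-formed
mtu — violates constraint (c): contains banned sequence /mt/ → ill-formed
mkved.men — violates constraint (a): syllable 1 onset /mkv/ has 3 consonants (> 2) → ill-formed
lit.rrivv — violates constraint (d): syllable 2 coda /vv/ has 2 consonants (> 1) → ill-formed
No form is well-formed → 0.

0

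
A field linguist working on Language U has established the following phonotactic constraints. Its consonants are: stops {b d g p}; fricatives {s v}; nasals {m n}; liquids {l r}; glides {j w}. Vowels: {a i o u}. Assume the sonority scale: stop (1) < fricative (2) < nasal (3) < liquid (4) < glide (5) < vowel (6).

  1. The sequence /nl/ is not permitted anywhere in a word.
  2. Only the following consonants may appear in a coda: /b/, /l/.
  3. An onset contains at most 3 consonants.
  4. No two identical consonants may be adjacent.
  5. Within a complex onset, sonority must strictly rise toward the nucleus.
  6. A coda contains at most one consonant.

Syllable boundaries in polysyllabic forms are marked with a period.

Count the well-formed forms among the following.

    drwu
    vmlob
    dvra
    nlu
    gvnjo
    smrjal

3

drwu — σ1 onset /drw/ (1→4→5 rises), coda /∅/ ok → well-formed
vmlob — σ1 onset /vml/ (2→3→4 rises), coda /b/ ok → well-formed
dvra — σ1 onset /dvr/ (1→2→4 rises), coda /∅/ ok → well-formed
nlu — violates constraint 1: contains banned sequence /nl/ → ill-formed
gvnjo — violates constraint 3: syllable 1 onset /gvnj/ has 4 consonants (> 3) → ill-formed
smrjal — violates constraint 3: syllable 1 onset /smrj/ has 4 consonants (> 3) → ill-formed
Well-formed: drwu, vmlob, dvra → 3.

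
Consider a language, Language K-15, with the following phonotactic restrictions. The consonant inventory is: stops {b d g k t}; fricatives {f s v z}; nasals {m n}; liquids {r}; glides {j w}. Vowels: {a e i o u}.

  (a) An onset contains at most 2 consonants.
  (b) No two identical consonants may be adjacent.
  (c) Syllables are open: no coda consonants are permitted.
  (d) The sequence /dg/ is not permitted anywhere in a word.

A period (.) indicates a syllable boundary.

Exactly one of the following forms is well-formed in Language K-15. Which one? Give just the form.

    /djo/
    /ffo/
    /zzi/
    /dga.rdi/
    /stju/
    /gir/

/djo/

/djo/ — σ1 onset /dj/ (2C), coda /∅/ ok → well-formed
/ffo/ — violates constraint (b): adjacent identical consonants /ff/ → ill-formed
/zzi/ — violates constraint (b): adjacent identical consonants /zz/ → ill-formed
/dga.rdi/ — violates constraint (d): contains banned sequence /dg/ → ill-formed
/stju/ — violates constraint (a): syllable 1 onset /stj/ has 3 consonants (> 2) → ill-formed
/gir/ — violates constraint (c): syllable 1 coda /r/ has 1 consonant (> 0) → ill-formed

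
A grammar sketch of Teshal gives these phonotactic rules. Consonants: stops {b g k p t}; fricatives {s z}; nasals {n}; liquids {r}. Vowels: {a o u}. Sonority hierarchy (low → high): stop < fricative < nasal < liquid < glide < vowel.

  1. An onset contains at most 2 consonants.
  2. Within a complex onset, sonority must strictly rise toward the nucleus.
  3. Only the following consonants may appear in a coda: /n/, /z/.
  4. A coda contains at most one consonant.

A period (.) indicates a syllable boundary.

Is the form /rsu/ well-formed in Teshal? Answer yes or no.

/rsu/ — violates constraint 2: syllable 1 onset /rs/: /r/ (liquid, 4) → /s/ (fricative, 2) does not rise → ill-formed

no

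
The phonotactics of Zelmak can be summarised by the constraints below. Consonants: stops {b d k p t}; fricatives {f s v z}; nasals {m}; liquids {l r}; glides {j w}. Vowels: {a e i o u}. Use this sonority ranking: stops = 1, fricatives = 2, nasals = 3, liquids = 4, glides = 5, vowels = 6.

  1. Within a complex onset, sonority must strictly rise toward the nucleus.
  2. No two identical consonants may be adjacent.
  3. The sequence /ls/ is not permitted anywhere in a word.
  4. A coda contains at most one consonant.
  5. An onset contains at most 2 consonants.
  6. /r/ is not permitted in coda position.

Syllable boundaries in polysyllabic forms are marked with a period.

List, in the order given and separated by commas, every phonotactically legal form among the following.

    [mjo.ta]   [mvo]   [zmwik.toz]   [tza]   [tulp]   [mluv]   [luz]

[mjo.ta], [tza], [mluv], [luz]

[mjo.ta] — σ1 onset /mj/ (3→5 rises), coda /∅/ ok; σ2 onset /t/, coda /∅/ ok → phonotactically legal
[mvo] — violates constraint 1: syllable 1 onset /mv/: /m/ (nasal, 3) → /v/ (fricative, 2) does not rise → phonotactically illegal
[zmwik.toz] — violates constraint 5: syllable 1 onset /zmw/ has 3 consonants (> 2) → phonotactically illegal
[tza] — σ1 onset /tz/ (1→2 rises), coda /∅/ ok → phonotactically legal
[tulp] — violates constraint 4: syllable 1 coda /lp/ has 2 consonants (> 1) → phonotactically illegal
[mluv] — σ1 onset /ml/ (3→4 rises), coda /v/ ok → phonotactically legal
[luz] — σ1 onset /l/, coda /z/ ok → phonotactically legal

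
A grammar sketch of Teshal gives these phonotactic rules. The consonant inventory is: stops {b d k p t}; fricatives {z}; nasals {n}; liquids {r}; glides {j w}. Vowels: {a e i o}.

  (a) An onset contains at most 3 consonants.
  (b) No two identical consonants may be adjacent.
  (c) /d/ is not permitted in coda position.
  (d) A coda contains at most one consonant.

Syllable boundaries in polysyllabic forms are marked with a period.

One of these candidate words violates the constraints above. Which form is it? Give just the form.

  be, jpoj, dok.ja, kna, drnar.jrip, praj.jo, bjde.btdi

praj.jo

be — σ1 onset /b/, coda /∅/ ok → well-formed
jpoj — σ1 onset /jp/ (2C), coda /j/ ok → well-formed
dok.ja — σ1 onset /d/, coda /k/ ok; σ2 onset /j/, coda /∅/ ok → well-formed
kna — σ1 onset /kn/ (2C), coda /∅/ ok → well-formed
drnar.jrip — σ1 onset /drn/ (3C), coda /r/ ok; σ2 onset /jr/ (2C), coda /p/ ok → well-formed
praj.jo — violates constraint (b): adjacent identical consonants /jj/ → ill-formed
bjde.btdi — σ1 onset /bjd/ (3C), coda /∅/ ok; σ2 onset /btd/ (3C), coda /∅/ ok → well-formed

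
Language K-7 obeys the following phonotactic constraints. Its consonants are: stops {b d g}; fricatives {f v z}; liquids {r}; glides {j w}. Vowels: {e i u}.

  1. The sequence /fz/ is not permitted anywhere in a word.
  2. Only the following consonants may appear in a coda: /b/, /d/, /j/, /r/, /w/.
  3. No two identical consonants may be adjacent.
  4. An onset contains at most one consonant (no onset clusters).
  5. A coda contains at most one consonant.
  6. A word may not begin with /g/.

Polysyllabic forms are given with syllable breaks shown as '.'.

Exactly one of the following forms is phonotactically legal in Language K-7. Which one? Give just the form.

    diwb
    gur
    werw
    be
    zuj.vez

be

diwb — violates constraint 5: syllable 1 coda /wb/ has 2 consonants (> 1) → phonotactically illegal
gur — violates constraint 6: word begins with /g/ → phonotactically illegal
werw — violates constraint 5: syllable 1 coda /rw/ has 2 consonants (> 1) → phonotactically illegal
be — σ1 onset /b/, coda /∅/ ok → phonotactically legal
zuj.vez — violates constraint 2: syllable 2 coda contains /z/, which is not a licensed coda consonant → phonotactically illegal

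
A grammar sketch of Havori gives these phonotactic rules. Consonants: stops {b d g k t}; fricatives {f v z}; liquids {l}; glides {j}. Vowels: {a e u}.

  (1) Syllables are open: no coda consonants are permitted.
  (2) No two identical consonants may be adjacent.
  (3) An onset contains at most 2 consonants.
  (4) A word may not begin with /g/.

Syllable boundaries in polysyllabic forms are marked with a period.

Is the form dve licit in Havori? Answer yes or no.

yes

dve — σ1 onset /dv/ (2C), coda /∅/ ok → licit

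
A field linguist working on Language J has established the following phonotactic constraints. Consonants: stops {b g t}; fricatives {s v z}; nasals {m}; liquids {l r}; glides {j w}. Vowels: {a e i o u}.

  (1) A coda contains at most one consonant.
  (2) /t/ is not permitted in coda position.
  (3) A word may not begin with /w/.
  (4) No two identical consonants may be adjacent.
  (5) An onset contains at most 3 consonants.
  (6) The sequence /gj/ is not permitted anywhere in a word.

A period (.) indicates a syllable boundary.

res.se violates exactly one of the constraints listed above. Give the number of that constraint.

res.se: adjacent identical consonants /ss/.
This is a violation of constraint 4: "No two identical consonants may be adjacent."
The remaining constraints (1, 2, 3, 5, 6) are satisfied.

4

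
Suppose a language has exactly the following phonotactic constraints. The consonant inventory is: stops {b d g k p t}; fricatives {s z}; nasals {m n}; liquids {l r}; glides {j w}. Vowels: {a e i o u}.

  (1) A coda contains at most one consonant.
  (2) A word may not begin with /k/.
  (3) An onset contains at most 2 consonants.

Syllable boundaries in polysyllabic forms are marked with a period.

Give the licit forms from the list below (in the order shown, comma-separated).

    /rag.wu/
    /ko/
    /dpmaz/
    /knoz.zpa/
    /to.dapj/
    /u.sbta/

/rag.wu/

/rag.wu/ — σ1 onset /r/, coda /g/ ok; σ2 onset /w/, coda /∅/ ok → licit
/ko/ — violates constraint 2: word begins with /k/ → illicit
/dpmaz/ — violates constraint 3: syllable 1 onset /dpm/ has 3 consonants (> 2) → illicit
/knoz.zpa/ — violates constraint 2: word begins with /k/ → illicit
/to.dapj/ — violates constraint 1: syllable 2 coda /pj/ has 2 consonants (> 1) → illicit
/u.sbta/ — violates constraint 3: syllable 2 onset /sbt/ has 3 consonants (> 2) → illicit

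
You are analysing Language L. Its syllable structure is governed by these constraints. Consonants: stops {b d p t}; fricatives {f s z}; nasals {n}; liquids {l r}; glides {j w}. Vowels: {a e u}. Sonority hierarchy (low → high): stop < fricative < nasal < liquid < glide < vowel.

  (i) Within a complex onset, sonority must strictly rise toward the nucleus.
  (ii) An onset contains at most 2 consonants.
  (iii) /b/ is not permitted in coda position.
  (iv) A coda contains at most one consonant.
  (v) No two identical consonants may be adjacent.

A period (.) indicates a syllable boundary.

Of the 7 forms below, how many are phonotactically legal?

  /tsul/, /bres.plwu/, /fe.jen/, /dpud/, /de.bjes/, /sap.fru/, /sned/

5

/tsul/ — σ1 onset /ts/ (1→2 rises), coda /l/ ok → phonotactically legal
/bres.plwu/ — violates constraint (ii): syllable 2 onset /plw/ has 3 consonants (> 2) → phonotactically illegal
/fe.jen/ — σ1 onset /f/, coda /∅/ ok; σ2 onset /j/, coda /n/ ok → phonotactically legal
/dpud/ — violates constraint (i): syllable 1 onset /dp/: /d/ (stop, 1) → /p/ (stop, 1) does not rise → phonotactically illegal
/de.bjes/ — σ1 onset /d/, coda /∅/ ok; σ2 onset /bj/ (1→5 rises), coda /s/ ok → phonotactically legal
/sap.fru/ — σ1 onset /s/, coda /p/ ok; σ2 onset /fr/ (2→4 rises), coda /∅/ ok → phonotactically legal
/sned/ — σ1 onset /sn/ (2→3 rises), coda /d/ ok → phonotactically legal
Phonotactically legal: /tsul/, /fe.jen/, /de.bjes/, /sap.fru/, /sned/ → 5.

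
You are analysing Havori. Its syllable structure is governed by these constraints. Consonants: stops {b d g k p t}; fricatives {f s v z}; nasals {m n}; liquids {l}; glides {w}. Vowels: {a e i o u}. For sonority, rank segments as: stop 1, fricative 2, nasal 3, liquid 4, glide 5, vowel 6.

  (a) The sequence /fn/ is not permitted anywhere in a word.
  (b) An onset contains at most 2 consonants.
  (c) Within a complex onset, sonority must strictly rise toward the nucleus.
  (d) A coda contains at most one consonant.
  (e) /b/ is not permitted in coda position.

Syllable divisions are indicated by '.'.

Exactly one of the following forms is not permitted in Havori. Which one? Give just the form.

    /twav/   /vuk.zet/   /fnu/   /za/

/fnu/

/twav/ — σ1 onset /tw/ (1→5 rises), coda /v/ ok → permitted
/vuk.zet/ — σ1 onset /v/, coda /k/ ok; σ2 onset /z/, coda /t/ ok → permitted
/fnu/ — violates constraint (a): contains banned sequence /fn/ → not permitted
/za/ — σ1 onset /z/, coda /∅/ ok → permitted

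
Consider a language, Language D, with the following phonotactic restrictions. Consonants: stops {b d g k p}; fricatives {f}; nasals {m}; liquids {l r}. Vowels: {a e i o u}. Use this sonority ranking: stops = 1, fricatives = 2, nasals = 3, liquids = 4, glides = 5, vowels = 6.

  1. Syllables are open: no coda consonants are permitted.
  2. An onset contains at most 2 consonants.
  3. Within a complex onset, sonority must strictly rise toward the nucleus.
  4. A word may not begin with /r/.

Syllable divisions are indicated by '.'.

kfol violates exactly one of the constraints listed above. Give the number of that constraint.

kfol: syllable 1 coda /l/ has 1 consonant (> 0).
This is a violation of constraint 1: "Syllables are open: no coda consonants are permitted."
The remaining constraints (2, 3, 4) are satisfied.

1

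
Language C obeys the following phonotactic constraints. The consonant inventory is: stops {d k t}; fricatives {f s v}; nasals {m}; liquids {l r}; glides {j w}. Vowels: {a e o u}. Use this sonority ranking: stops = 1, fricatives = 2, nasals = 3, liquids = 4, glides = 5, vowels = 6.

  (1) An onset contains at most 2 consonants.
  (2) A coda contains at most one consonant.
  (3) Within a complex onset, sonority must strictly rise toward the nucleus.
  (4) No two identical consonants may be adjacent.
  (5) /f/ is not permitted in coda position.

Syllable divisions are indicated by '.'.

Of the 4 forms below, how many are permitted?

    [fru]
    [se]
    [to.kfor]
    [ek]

4

[fru] — σ1 onset /fr/ (2→4 rises), coda /∅/ ok → permitted
[se] — σ1 onset /s/, coda /∅/ ok → permitted
[to.kfor] — σ1 onset /t/, coda /∅/ ok; σ2 onset /kf/ (1→2 rises), coda /r/ ok → permitted
[ek] — σ1 onset /∅/, coda /k/ ok → permitted
Permitted: [fru], [se], [to.kfor], [ek] → 4.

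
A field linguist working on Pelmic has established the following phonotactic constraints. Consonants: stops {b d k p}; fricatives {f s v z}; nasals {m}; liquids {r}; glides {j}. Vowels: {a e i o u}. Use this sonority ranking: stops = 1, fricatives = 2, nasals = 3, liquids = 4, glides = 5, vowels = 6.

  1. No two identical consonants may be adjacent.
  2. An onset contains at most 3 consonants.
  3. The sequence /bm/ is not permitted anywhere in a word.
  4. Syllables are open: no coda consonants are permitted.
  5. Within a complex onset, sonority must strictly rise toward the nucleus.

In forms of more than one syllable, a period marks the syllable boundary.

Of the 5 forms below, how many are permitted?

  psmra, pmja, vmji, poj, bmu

psmra — violates constraint 2: syllable 1 onset /psmr/ has 4 consonants (> 3) → not permitted
pmja — σ1 onset /pmj/ (1→3→5 rises), coda /∅/ ok → permitted
vmji — σ1 onset /vmj/ (2→3→5 rises), coda /∅/ ok → permitted
poj — violates constraint 4: syllable 1 coda /j/ has 1 consonant (> 0) → not permitted
bmu — violates constraint 3: contains banned sequence /bm/ → not permitted
Permitted: pmja, vmji → 2.

2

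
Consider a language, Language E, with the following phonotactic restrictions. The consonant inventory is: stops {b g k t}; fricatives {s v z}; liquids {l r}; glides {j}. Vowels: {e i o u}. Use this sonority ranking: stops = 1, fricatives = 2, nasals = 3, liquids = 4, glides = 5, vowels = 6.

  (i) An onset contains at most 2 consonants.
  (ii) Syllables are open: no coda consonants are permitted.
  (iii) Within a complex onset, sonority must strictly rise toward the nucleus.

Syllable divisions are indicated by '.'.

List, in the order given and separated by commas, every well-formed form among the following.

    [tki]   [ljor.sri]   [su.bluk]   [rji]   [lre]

[rji]

[tki] — violates constraint (iii): syllable 1 onset /tk/: /t/ (stop, 1) → /k/ (stop, 1) does not rise → ill-formed
[ljor.sri] — violates constraint (ii): syllable 1 coda /r/ has 1 consonant (> 0) → ill-formed
[su.bluk] — violates constraint (ii): syllable 2 coda /k/ has 1 consonant (> 0) → ill-formed
[rji] — σ1 onset /rj/ (4→5 rises), coda /∅/ ok → well-formed
[lre] — violates constraint (iii): syllable 1 onset /lr/: /l/ (liquid, 4) → /r/ (liquid, 4) does not rise → ill-formed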